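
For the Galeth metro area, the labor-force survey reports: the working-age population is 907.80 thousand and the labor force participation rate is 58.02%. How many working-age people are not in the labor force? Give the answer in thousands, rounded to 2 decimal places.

Share not in the labor force = 1 − 0.5802 = 0.4198.
Not in labor force = 0.4198 × 907.80 ≈ 381.09 thousand.

About 381.09 thousand are not in the labor force.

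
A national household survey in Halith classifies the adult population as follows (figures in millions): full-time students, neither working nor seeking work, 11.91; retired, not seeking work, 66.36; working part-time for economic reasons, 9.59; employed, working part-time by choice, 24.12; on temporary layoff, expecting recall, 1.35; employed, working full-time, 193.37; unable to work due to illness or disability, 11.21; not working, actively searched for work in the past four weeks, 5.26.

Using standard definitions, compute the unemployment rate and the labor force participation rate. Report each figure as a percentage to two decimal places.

Employed = 9.59 + 24.12 + 193.37 = 227.08 million (anyone who worked, including part-time for economic reasons, counts as employed).
Unemployed = 1.35 + 5.26 = 6.61 million (jobless and actively searching, or on temporary layoff).
Labor force = 227.08 + 6.61 = 233.69 million.
Not in labor force = 11.91 + 66.36 + 11.21 = 89.48 million (those not working and not actively searching are outside the labor force).
Civilian working-age population = 233.69 + 89.48 = 323.17 million.
Unemployment rate = 6.61 / 233.69 = 2.83%.
Labor force participation rate = 233.69 / 323.17 = 72.31%.

Unemployment rate ≈ 2.83%; labor force participation rate ≈ 72.31%.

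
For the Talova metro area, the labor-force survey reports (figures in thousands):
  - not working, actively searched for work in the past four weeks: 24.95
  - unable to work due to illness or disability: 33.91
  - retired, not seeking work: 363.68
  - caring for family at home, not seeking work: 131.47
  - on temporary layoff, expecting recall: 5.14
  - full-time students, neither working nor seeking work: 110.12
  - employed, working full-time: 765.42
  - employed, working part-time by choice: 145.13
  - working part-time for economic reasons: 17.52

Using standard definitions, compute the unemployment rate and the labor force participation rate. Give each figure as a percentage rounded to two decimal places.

Employed = 765.42 + 145.13 + 17.52 = 928.07 thousand (anyone who worked, including part-time for economic reasons, counts as employed).
Unemployed = 24.95 + 5.14 = 30.09 thousand (jobless and actively searching, or on temporary layoff).
Labor force = 928.07 + 30.09 = 958.16 thousand.
Not in labor force = 33.91 + 363.68 + 131.47 + 110.12 = 639.18 thousand (those not working and not actively searching are outside the labor force).
Civilian working-age population = 958.16 + 639.18 = 1,597.34 thousand.
Unemployment rate = 30.09 / 958.16 = 3.14%.
Labor force participation rate = 958.16 / 1,597.34 = 59.98%.

Unemployment rate ≈ 3.14%; labor force participation rate ≈ 59.98%.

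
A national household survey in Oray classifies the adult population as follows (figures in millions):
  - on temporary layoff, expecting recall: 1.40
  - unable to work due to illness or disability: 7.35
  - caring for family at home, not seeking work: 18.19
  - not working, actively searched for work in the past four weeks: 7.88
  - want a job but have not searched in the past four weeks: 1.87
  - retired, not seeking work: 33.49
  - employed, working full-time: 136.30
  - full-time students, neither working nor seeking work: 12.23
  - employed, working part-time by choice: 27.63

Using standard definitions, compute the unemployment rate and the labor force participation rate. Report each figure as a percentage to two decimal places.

Employed = 136.30 + 27.63 = 163.93 million.
Unemployed = 1.40 + 7.88 = 9.28 million (jobless and actively searching, or on temporary layoff).
Labor force = 163.93 + 9.28 = 173.21 million.
Not in labor force = 7.35 + 18.19 + 1.87 + 33.49 + 12.23 = 73.13 million (those not working and not actively searching are outside the labor force — including those who want a job but have given up searching).
Civilian working-age population = 173.21 + 73.13 = 246.34 million.
Unemployment rate = 9.28 / 173.21 = 5.36%.
Labor force participation rate = 173.21 / 246.34 = 70.31%.

Unemployment rate ≈ 5.36%; labor force participation rate ≈ 70.31%.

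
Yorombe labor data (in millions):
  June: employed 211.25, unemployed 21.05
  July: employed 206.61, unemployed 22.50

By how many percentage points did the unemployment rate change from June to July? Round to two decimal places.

June: labor force = 211.25 + 21.05 = 232.30; u = 21.05/232.30 = 9.06%.
July: labor force = 206.61 + 22.50 = 229.11; u = 22.50/229.11 = 9.82%.
Change = 9.82% − 9.06% = +0.76 pp.

The unemployment rate changed by +0.76 percentage points.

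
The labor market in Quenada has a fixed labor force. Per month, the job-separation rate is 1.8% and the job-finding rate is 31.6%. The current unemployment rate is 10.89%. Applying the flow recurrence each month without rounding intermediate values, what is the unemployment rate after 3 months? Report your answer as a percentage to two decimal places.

With a fixed labor force, u_{t+1} = u_t + s·(1−u_t) − f·u_t = u_t·(1−s−f) + s.
Here 1−s−f = 0.666 and s = 0.018.
u_1 = 0.108900 × 0.666 + 0.018 = 0.090527.
u_2 = 0.090527 × 0.666 + 0.018 = 0.078291.
u_3 = 0.078291 × 0.666 + 0.018 = 0.070142.

Unemployment rate after three months ≈ 7.01%.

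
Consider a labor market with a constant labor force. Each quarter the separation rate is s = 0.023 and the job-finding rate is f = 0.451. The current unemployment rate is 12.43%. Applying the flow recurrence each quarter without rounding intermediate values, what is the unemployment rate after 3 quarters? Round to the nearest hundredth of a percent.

With a fixed labor force, u_{t+1} = u_t + s·(1−u_t) − f·u_t = u_t·(1−s−f) + s.
Here 1−s−f = 0.526 and s = 0.023.
u_1 = 0.124300 × 0.526 + 0.023 = 0.088382.
u_2 = 0.088382 × 0.526 + 0.023 = 0.069489.
u_3 = 0.069489 × 0.526 + 0.023 = 0.059551.

Unemployment rate after three quarters ≈ 5.96%.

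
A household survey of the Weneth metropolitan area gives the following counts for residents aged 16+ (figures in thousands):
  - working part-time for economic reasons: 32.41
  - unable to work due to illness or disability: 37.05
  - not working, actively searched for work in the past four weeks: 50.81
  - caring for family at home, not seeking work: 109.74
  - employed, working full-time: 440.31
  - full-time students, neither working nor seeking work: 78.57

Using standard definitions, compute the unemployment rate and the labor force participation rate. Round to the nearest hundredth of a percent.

Unemployment rate ≈ 9.71%; labor force participation rate ≈ 69.91%.

Employed = 32.41 + 440.31 = 472.72 thousand (anyone who worked, including part-time for economic reasons, counts as employed).
Unemployed = 50.81 thousand.
Labor force = 472.72 + 50.81 = 523.53 thousand.
Not in labor force = 37.05 + 109.74 + 78.57 = 225.36 thousand (those not working and not actively searching are outside the labor force).
Civilian working-age population = 523.53 + 225.36 = 748.89 thousand.
Unemployment rate = 50.81 / 523.53 = 9.71%.
Labor force participation rate = 523.53 / 748.89 = 69.91%.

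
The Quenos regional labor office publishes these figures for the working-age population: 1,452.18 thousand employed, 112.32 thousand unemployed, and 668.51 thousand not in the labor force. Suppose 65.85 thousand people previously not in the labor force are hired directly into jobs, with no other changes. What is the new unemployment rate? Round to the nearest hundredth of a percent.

New unemployment rate ≈ 6.89%.

Initially, labor force = 1,452.18 + 112.32 = 1,564.50 thousand, so u = 112.32/1,564.50 = 7.18%.
After the change, employed and labor force both rise by 65.85; unemployed unchanged → E = 1,518.03, U = 112.32, labor force = 1,630.35 thousand.
New unemployment rate = 112.32 / 1,630.35 = 6.89%.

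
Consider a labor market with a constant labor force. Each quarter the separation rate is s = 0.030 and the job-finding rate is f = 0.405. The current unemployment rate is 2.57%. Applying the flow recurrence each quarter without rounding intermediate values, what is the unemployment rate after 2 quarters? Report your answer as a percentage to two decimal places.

With a fixed labor force, u_{t+1} = u_t + s·(1−u_t) − f·u_t = u_t·(1−s−f) + s.
Here 1−s−f = 0.565 and s = 0.030.
u_1 = 0.025700 × 0.565 + 0.030 = 0.044520.
u_2 = 0.044520 × 0.565 + 0.030 = 0.055154.

Unemployment rate after two quarters ≈ 5.52%.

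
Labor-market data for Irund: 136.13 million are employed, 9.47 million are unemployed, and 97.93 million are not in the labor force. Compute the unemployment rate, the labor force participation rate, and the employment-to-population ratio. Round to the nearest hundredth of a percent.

Labor force = employed + unemployed = 136.13 + 9.47 = 145.60 million.
Working-age population = 145.60 + 97.93 = 243.53 million.
Unemployment rate = 9.47 / 145.60 = 6.50%.
Labor force participation rate = 145.60 / 243.53 = 59.79%.
Employment-population ratio = 136.13 / 243.53 = 55.90%.

Unemployment rate ≈ 6.50%; labor force participation rate ≈ 59.79%; employment-population ratio ≈ 55.90%.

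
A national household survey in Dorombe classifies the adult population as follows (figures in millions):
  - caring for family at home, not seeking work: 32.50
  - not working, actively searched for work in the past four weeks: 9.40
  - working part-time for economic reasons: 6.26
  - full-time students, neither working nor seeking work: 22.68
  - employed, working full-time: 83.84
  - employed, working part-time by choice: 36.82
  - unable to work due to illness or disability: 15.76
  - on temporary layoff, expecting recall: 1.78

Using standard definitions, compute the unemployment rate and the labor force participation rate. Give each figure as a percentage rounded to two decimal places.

Employed = 6.26 + 83.84 + 36.82 = 126.92 million (anyone who worked, including part-time for economic reasons, counts as employed).
Unemployed = 9.40 + 1.78 = 11.18 million (jobless and actively searching, or on temporary layoff).
Labor force = 126.92 + 11.18 = 138.10 million.
Not in labor force = 32.50 + 22.68 + 15.76 = 70.94 million (those not working and not actively searching are outside the labor force).
Civilian working-age population = 138.10 + 70.94 = 209.04 million.
Unemployment rate = 11.18 / 138.10 = 8.10%.
Labor force participation rate = 138.10 / 209.04 = 66.06%.

Unemployment rate ≈ 8.10%; labor force participation rate ≈ 66.06%.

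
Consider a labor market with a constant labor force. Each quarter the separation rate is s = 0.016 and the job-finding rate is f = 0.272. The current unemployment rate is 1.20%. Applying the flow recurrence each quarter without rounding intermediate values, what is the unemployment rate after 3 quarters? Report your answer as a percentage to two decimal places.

With a fixed labor force, u_{t+1} = u_t + s·(1−u_t) − f·u_t = u_t·(1−s−f) + s.
Here 1−s−f = 0.712 and s = 0.016.
u_1 = 0.012000 × 0.712 + 0.016 = 0.024544.
u_2 = 0.024544 × 0.712 + 0.016 = 0.033475.
u_3 = 0.033475 × 0.712 + 0.016 = 0.039834.

Unemployment rate after three quarters ≈ 3.98%.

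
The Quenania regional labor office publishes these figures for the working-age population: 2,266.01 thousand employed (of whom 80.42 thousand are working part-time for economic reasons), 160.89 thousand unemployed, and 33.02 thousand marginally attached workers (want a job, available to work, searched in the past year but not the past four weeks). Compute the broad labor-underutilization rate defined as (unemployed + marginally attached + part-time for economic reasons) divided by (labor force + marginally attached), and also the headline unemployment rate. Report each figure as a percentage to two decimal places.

Broad underutilization rate ≈ 11.15%; headline unemployment rate ≈ 6.63%.

Labor force = 2,266.01 + 160.89 = 2,426.90 thousand.
Numerator = 160.89 + 33.02 + 80.42 = 274.33 thousand.
Denominator = 2,426.90 + 33.02 = 2,459.92 thousand.
Broad rate = 274.33 / 2,459.92 = 11.15%.
Headline unemployment rate = 160.89 / 2,426.90 = 6.63%.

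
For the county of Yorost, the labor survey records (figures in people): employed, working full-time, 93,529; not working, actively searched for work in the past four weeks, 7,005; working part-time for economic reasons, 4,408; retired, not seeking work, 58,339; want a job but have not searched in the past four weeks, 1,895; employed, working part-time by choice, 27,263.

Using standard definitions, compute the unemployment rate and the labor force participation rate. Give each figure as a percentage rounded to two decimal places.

Unemployment rate ≈ 5.30%; labor force participation rate ≈ 68.70%.

Employed = 93,529 + 4,408 + 27,263 = 125,200 (anyone who worked, including part-time for economic reasons, counts as employed).
Unemployed = 7,005.
Labor force = 125,200 + 7,005 = 132,205.
Not in labor force = 58,339 + 1,895 = 60,234 (those not working and not actively searching are outside the labor force — including those who want a job but have given up searching).
Civilian working-age population = 132,205 + 60,234 = 192,439.
Unemployment rate = 7,005 / 132,205 = 5.30%.
Labor force participation rate = 132,205 / 192,439 = 68.70%.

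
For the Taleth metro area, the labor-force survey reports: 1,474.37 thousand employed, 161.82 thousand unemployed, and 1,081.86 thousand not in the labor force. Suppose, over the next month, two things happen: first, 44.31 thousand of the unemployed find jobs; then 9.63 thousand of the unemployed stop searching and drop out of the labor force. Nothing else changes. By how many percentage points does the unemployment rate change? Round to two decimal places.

Initially, labor force = 1,474.37 + 161.82 = 1,636.19 thousand, so u = 161.82/1,636.19 = 9.89%.
After the first change, unemployed falls and employed rises by 44.31; labor force unchanged → E = 1,518.68, U = 117.51, labor force = 1,636.19 thousand.
After the second change, unemployed and labor force both fall by 9.63 → E = 1,518.68, U = 107.88, labor force = 1,626.56 thousand.
New unemployment rate = 107.88 / 1,626.56 = 6.63%.
Change = 6.63% − 9.89% = −3.26 percentage points.

The unemployment rate changes by −3.26 percentage points.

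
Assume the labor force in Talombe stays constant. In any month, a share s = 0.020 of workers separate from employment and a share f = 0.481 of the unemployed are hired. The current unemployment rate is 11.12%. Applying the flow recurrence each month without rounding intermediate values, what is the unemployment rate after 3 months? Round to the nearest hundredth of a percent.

Unemployment rate after three months ≈ 4.88%.

With a fixed labor force, u_{t+1} = u_t + s·(1−u_t) − f·u_t = u_t·(1−s−f) + s.
Here 1−s−f = 0.499 and s = 0.020.
u_1 = 0.111200 × 0.499 + 0.020 = 0.075489.
u_2 = 0.075489 × 0.499 + 0.020 = 0.057669.
u_3 = 0.057669 × 0.499 + 0.020 = 0.048777.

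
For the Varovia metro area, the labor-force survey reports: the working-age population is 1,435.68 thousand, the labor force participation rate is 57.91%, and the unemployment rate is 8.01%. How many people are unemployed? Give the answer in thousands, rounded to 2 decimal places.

Labor force = 0.5791 × 1,435.68 = 831.40 thousand.
Unemployed = 0.0801 × 831.40 ≈ 66.60 thousand.

About 66.60 thousand are unemployed.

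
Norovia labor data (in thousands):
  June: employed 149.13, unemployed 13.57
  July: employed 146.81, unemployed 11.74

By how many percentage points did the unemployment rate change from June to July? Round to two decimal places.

The unemployment rate changed by −0.94 percentage points.

June: labor force = 149.13 + 13.57 = 162.70; u = 13.57/162.70 = 8.34%.
July: labor force = 146.81 + 11.74 = 158.55; u = 11.74/158.55 = 7.40%.
Change = 7.40% − 8.34% = −0.94 pp.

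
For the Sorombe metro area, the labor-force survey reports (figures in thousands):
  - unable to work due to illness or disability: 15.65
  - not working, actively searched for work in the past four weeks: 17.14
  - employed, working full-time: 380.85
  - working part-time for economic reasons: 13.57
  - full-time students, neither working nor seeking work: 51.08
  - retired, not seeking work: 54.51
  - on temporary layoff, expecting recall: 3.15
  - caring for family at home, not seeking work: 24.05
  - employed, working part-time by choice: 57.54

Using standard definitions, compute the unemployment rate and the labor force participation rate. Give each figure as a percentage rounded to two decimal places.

Employed = 380.85 + 13.57 + 57.54 = 451.96 thousand (anyone who worked, including part-time for economic reasons, counts as employed).
Unemployed = 17.14 + 3.15 = 20.29 thousand (jobless and actively searching, or on temporary layoff).
Labor force = 451.96 + 20.29 = 472.25 thousand.
Not in labor force = 15.65 + 51.08 + 54.51 + 24.05 = 145.29 thousand (those not working and not actively searching are outside the labor force).
Civilian working-age population = 472.25 + 145.29 = 617.54 thousand.
Unemployment rate = 20.29 / 472.25 = 4.30%.
Labor force participation rate = 472.25 / 617.54 = 76.47%.

Unemployment rate ≈ 4.30%; labor force participation rate ≈ 76.47%.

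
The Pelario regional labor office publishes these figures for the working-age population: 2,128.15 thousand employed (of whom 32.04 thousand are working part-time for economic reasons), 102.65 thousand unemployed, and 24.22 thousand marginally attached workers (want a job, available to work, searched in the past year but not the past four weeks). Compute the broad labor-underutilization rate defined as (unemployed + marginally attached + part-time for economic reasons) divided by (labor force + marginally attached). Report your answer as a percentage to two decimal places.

Labor force = 2,128.15 + 102.65 = 2,230.80 thousand.
Numerator = 102.65 + 24.22 + 32.04 = 158.91 thousand.
Denominator = 2,230.80 + 24.22 = 2,255.02 thousand.
Broad rate = 158.91 / 2,255.02 = 7.05%.

Broad underutilization rate ≈ 7.05%.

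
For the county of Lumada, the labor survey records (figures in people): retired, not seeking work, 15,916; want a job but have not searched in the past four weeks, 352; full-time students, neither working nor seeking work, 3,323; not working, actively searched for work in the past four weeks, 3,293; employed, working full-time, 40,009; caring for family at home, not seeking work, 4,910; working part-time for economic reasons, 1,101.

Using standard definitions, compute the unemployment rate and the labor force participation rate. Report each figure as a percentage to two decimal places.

Unemployment rate ≈ 7.42%; labor force participation rate ≈ 64.44%.

Employed = 40,009 + 1,101 = 41,110 (anyone who worked, including part-time for economic reasons, counts as employed).
Unemployed = 3,293.
Labor force = 41,110 + 3,293 = 44,403.
Not in labor force = 15,916 + 352 + 3,323 + 4,910 = 24,501 (those not working and not actively searching are outside the labor force — including those who want a job but have given up searching).
Civilian working-age population = 44,403 + 24,501 = 68,904.
Unemployment rate = 3,293 / 44,403 = 7.42%.
Labor force participation rate = 44,403 / 68,904 = 64.44%.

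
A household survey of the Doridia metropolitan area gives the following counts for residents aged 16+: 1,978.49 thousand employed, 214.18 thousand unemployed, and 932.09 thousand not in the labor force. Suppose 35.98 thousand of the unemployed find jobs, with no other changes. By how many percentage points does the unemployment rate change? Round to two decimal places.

Initially, labor force = 1,978.49 + 214.18 = 2,192.67 thousand, so u = 214.18/2,192.67 = 9.77%.
After the change, unemployed falls and employed rises by 35.98; labor force unchanged → E = 2,014.47, U = 178.20, labor force = 2,192.67 thousand.
New unemployment rate = 178.20 / 2,192.67 = 8.13%.
Change = 8.13% − 9.77% = −1.64 percentage points.

The unemployment rate changes by −1.64 percentage points.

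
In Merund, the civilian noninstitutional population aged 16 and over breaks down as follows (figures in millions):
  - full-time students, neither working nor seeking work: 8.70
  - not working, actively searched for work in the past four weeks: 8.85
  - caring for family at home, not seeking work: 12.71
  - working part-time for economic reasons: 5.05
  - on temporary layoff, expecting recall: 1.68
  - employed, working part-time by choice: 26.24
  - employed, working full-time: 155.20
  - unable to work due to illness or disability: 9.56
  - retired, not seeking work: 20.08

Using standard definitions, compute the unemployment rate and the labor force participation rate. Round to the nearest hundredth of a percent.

Unemployment rate ≈ 5.34%; labor force participation rate ≈ 79.42%.

Employed = 5.05 + 26.24 + 155.20 = 186.49 million (anyone who worked, including part-time for economic reasons, counts as employed).
Unemployed = 8.85 + 1.68 = 10.53 million (jobless and actively searching, or on temporary layoff).
Labor force = 186.49 + 10.53 = 197.02 million.
Not in labor force = 8.70 + 12.71 + 9.56 + 20.08 = 51.05 million (those not working and not actively searching are outside the labor force).
Civilian working-age population = 197.02 + 51.05 = 248.07 million.
Unemployment rate = 10.53 / 197.02 = 5.34%.
Labor force participation rate = 197.02 / 248.07 = 79.42%.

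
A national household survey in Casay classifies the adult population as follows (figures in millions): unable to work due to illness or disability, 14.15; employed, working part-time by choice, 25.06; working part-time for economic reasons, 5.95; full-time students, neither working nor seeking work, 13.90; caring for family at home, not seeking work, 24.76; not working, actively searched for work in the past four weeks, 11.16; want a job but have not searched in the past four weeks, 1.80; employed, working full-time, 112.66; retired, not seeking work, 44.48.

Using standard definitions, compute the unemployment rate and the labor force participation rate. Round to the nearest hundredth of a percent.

Employed = 25.06 + 5.95 + 112.66 = 143.67 million (anyone who worked, including part-time for economic reasons, counts as employed).
Unemployed = 11.16 million.
Labor force = 143.67 + 11.16 = 154.83 million.
Not in labor force = 14.15 + 13.90 + 24.76 + 1.80 + 44.48 = 99.09 million (those not working and not actively searching are outside the labor force — including those who want a job but have given up searching).
Civilian working-age population = 154.83 + 99.09 = 253.92 million.
Unemployment rate = 11.16 / 154.83 = 7.21%.
Labor force participation rate = 154.83 / 253.92 = 60.98%.

Unemployment rate ≈ 7.21%; labor force participation rate ≈ 60.98%.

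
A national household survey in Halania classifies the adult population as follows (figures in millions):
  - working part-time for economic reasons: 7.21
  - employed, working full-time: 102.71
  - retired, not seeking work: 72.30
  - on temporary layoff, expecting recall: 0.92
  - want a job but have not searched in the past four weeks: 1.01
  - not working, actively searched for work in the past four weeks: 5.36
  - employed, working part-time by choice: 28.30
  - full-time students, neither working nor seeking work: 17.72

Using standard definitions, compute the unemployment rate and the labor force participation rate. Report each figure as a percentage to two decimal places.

Employed = 7.21 + 102.71 + 28.30 = 138.22 million (anyone who worked, including part-time for economic reasons, counts as employed).
Unemployed = 0.92 + 5.36 = 6.28 million (jobless and actively searching, or on temporary layoff).
Labor force = 138.22 + 6.28 = 144.50 million.
Not in labor force = 72.30 + 1.01 + 17.72 = 91.03 million (those not working and not actively searching are outside the labor force — including those who want a job but have given up searching).
Civilian working-age population = 144.50 + 91.03 = 235.53 million.
Unemployment rate = 6.28 / 144.50 = 4.35%.
Labor force participation rate = 144.50 / 235.53 = 61.35%.

Unemployment rate ≈ 4.35%; labor force participation rate ≈ 61.35%.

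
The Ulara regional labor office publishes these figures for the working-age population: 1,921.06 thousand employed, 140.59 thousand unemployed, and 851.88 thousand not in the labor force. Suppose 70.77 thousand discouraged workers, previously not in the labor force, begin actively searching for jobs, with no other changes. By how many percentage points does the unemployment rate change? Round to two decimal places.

The unemployment rate changes by +3.09 percentage points.

Initially, labor force = 1,921.06 + 140.59 = 2,061.65 thousand, so u = 140.59/2,061.65 = 6.82%.
After the change, unemployed and labor force both rise by 70.77 → E = 1,921.06, U = 211.36, labor force = 2,132.42 thousand.
New unemployment rate = 211.36 / 2,132.42 = 9.91%.
Change = 9.91% − 6.82% = +3.09 percentage points.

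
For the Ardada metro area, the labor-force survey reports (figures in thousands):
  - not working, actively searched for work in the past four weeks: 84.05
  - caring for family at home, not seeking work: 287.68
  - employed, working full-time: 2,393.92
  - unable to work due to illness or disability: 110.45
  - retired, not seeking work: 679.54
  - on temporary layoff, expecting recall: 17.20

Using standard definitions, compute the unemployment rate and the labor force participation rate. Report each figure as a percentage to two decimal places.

Unemployment rate ≈ 4.06%; labor force participation rate ≈ 69.84%.

Employed = 2,393.92 thousand.
Unemployed = 84.05 + 17.20 = 101.25 thousand (jobless and actively searching, or on temporary layoff).
Labor force = 2,393.92 + 101.25 = 2,495.17 thousand.
Not in labor force = 287.68 + 110.45 + 679.54 = 1,077.67 thousand (those not working and not actively searching are outside the labor force).
Civilian working-age population = 2,495.17 + 1,077.67 = 3,572.84 thousand.
Unemployment rate = 101.25 / 2,495.17 = 4.06%.
Labor force participation rate = 2,495.17 / 3,572.84 = 69.84%.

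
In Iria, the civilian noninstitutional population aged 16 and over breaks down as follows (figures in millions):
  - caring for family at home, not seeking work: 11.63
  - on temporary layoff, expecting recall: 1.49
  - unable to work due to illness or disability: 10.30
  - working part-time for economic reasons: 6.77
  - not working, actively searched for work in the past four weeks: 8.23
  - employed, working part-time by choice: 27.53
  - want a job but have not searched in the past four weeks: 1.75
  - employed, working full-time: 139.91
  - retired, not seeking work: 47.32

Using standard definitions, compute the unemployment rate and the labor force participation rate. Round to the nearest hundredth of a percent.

Employed = 6.77 + 27.53 + 139.91 = 174.21 million (anyone who worked, including part-time for economic reasons, counts as employed).
Unemployed = 1.49 + 8.23 = 9.72 million (jobless and actively searching, or on temporary layoff).
Labor force = 174.21 + 9.72 = 183.93 million.
Not in labor force = 11.63 + 10.30 + 1.75 + 47.32 = 71.00 million (those not working and not actively searching are outside the labor force — including those who want a job but have given up searching).
Civilian working-age population = 183.93 + 71.00 = 254.93 million.
Unemployment rate = 9.72 / 183.93 = 5.28%.
Labor force participation rate = 183.93 / 254.93 = 72.15%.

Unemployment rate ≈ 5.28%; labor force participation rate ≈ 72.15%.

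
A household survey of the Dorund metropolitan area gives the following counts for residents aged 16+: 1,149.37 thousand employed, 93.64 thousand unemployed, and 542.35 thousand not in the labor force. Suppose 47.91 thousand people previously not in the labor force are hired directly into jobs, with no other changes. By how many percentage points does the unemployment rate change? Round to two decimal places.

Initially, labor force = 1,149.37 + 93.64 = 1,243.01 thousand, so u = 93.64/1,243.01 = 7.53%.
After the change, employed and labor force both rise by 47.91; unemployed unchanged → E = 1,197.28, U = 93.64, labor force = 1,290.92 thousand.
New unemployment rate = 93.64 / 1,290.92 = 7.25%.
Change = 7.25% − 7.53% = −0.28 percentage points.

The unemployment rate changes by −0.28 percentage points.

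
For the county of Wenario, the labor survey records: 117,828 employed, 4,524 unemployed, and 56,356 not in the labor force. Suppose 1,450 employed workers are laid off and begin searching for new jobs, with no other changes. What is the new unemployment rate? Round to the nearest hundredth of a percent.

New unemployment rate ≈ 4.88%.

Initially, labor force = 117,828 + 4,524 = 122,352, so u = 4,524/122,352 = 3.70%.
After the change, employed falls and unemployed rises by 1,450; labor force unchanged → E = 116,378, U = 5,974, labor force = 122,352.
New unemployment rate = 5,974 / 122,352 = 4.88%.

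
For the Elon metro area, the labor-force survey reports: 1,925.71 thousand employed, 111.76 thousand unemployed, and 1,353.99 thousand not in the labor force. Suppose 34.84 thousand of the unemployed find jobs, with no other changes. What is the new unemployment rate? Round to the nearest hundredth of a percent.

New unemployment rate ≈ 3.78%.

Initially, labor force = 1,925.71 + 111.76 = 2,037.47 thousand, so u = 111.76/2,037.47 = 5.49%.
After the change, unemployed falls and employed rises by 34.84; labor force unchanged → E = 1,960.55, U = 76.92, labor force = 2,037.47 thousand.
New unemployment rate = 76.92 / 2,037.47 = 3.78%.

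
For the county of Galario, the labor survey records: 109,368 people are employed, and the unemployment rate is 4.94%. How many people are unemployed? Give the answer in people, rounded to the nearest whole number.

Let U be the number unemployed. The labor force is E + U, and U/(E+U) = 0.0494.
So U = 0.0494 × 109,368 / (1 − 0.0494) = 5402.78 / 0.9506 ≈ 5,684.

About 5,684 are unemployed.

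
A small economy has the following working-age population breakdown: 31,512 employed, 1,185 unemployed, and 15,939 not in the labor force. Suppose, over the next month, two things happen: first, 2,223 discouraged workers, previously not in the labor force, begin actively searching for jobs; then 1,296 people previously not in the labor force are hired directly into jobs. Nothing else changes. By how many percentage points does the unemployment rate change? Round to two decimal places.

Initially, labor force = 31,512 + 1,185 = 32,697, so u = 1,185/32,697 = 3.62%.
After the first change, unemployed and labor force both rise by 2,223 → E = 31,512, U = 3,408, labor force = 34,920.
After the second change, employed and labor force both rise by 1,296; unemployed unchanged → E = 32,808, U = 3,408, labor force = 36,216.
New unemployment rate = 3,408 / 36,216 = 9.41%.
Change = 9.41% − 3.62% = +5.79 percentage points.

The unemployment rate changes by +5.79 percentage points.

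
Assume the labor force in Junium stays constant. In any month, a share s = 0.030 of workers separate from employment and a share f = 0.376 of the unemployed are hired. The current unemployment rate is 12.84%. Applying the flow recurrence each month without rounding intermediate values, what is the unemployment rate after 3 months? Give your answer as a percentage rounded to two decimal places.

Unemployment rate after three months ≈ 8.53%.

With a fixed labor force, u_{t+1} = u_t + s·(1−u_t) − f·u_t = u_t·(1−s−f) + s.
Here 1−s−f = 0.594 and s = 0.030.
u_1 = 0.128400 × 0.594 + 0.030 = 0.106270.
u_2 = 0.106270 × 0.594 + 0.030 = 0.093124.
u_3 = 0.093124 × 0.594 + 0.030 = 0.085316.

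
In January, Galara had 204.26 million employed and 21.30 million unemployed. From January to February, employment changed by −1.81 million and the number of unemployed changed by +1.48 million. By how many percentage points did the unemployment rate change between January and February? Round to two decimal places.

The unemployment rate changed by +0.67 percentage points.

January: labor force = 204.26 + 21.30 = 225.56; u = 21.30/225.56 = 9.44%.
February: labor force = 202.45 + 22.78 = 225.23; u = 22.78/225.23 = 10.11%.
Change = 10.11% − 9.44% = +0.67 pp.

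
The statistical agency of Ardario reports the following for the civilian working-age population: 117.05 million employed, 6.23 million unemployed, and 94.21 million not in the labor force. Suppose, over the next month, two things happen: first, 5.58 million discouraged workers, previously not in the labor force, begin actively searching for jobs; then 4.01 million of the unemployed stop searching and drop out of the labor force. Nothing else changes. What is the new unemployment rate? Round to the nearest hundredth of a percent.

New unemployment rate ≈ 6.25%.

Initially, labor force = 117.05 + 6.23 = 123.28 million, so u = 6.23/123.28 = 5.05%.
After the first change, unemployed and labor force both rise by 5.58 → E = 117.05, U = 11.81, labor force = 128.86 million.
After the second change, unemployed and labor force both fall by 4.01 → E = 117.05, U = 7.80, labor force = 124.85 million.
New unemployment rate = 7.80 / 124.85 = 6.25%.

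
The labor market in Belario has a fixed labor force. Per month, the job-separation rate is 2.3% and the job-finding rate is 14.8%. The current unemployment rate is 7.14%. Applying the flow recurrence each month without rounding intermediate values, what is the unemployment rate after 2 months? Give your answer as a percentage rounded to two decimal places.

Unemployment rate after two months ≈ 9.11%.

With a fixed labor force, u_{t+1} = u_t + s·(1−u_t) − f·u_t = u_t·(1−s−f) + s.
Here 1−s−f = 0.829 and s = 0.023.
u_1 = 0.071400 × 0.829 + 0.023 = 0.082191.
u_2 = 0.082191 × 0.829 + 0.023 = 0.091136.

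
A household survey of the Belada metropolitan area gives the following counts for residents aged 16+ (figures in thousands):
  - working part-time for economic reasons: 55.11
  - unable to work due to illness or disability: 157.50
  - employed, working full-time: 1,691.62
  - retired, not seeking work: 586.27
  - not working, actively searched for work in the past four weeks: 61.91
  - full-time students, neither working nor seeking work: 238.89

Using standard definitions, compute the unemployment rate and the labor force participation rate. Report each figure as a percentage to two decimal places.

Employed = 55.11 + 1,691.62 = 1,746.73 thousand (anyone who worked, including part-time for economic reasons, counts as employed).
Unemployed = 61.91 thousand.
Labor force = 1,746.73 + 61.91 = 1,808.64 thousand.
Not in labor force = 157.50 + 586.27 + 238.89 = 982.66 thousand (those not working and not actively searching are outside the labor force).
Civilian working-age population = 1,808.64 + 982.66 = 2,791.30 thousand.
Unemployment rate = 61.91 / 1,808.64 = 3.42%.
Labor force participation rate = 1,808.64 / 2,791.30 = 64.80%.

Unemployment rate ≈ 3.42%; labor force participation rate ≈ 64.80%.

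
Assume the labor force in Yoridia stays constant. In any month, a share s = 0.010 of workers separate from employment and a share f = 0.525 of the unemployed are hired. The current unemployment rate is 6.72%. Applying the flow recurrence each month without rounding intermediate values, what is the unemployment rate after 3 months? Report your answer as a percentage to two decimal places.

With a fixed labor force, u_{t+1} = u_t + s·(1−u_t) − f·u_t = u_t·(1−s−f) + s.
Here 1−s−f = 0.465 and s = 0.010.
u_1 = 0.067200 × 0.465 + 0.010 = 0.041248.
u_2 = 0.041248 × 0.465 + 0.010 = 0.029180.
u_3 = 0.029180 × 0.465 + 0.010 = 0.023569.

Unemployment rate after three months ≈ 2.36%.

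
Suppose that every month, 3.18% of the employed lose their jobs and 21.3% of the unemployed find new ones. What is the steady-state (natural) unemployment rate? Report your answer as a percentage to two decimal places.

Steady-state unemployment rate ≈ 12.99%.

At steady state the flows balance: s·E = f·U, so U/(E+U) = s/(s+f).
u* = 3.18 / (3.18 + 21.3) = 3.18 / 24.48 = 12.99%.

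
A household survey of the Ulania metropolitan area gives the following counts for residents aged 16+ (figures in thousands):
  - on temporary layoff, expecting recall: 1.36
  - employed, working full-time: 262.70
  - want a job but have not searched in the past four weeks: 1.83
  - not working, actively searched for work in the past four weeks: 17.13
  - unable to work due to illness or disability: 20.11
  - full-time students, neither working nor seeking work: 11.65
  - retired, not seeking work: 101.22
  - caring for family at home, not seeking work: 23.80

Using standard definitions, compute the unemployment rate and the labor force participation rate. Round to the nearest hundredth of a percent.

Employed = 262.70 thousand.
Unemployed = 1.36 + 17.13 = 18.49 thousand (jobless and actively searching, or on temporary layoff).
Labor force = 262.70 + 18.49 = 281.19 thousand.
Not in labor force = 1.83 + 20.11 + 11.65 + 101.22 + 23.80 = 158.61 thousand (those not working and not actively searching are outside the labor force — including those who want a job but have given up searching).
Civilian working-age population = 281.19 + 158.61 = 439.80 thousand.
Unemployment rate = 18.49 / 281.19 = 6.58%.
Labor force participation rate = 281.19 / 439.80 = 63.94%.

Unemployment rate ≈ 6.58%; labor force participation rate ≈ 63.94%.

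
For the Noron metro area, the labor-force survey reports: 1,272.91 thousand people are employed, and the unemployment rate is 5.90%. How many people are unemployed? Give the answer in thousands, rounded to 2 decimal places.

About 79.81 thousand are unemployed.

Let U be the number unemployed. The labor force is E + U, and U/(E+U) = 0.0590.
So U = 0.0590 × 1,272.91 / (1 − 0.0590) = 75.1017 / 0.9410 ≈ 79.81 thousand.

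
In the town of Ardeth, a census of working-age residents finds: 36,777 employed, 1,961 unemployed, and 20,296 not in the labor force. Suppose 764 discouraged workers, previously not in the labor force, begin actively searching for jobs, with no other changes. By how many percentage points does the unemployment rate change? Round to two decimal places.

Initially, labor force = 36,777 + 1,961 = 38,738, so u = 1,961/38,738 = 5.06%.
After the change, unemployed and labor force both rise by 764 → E = 36,777, U = 2,725, labor force = 39,502.
New unemployment rate = 2,725 / 39,502 = 6.90%.
Change = 6.90% − 5.06% = +1.84 percentage points.

The unemployment rate changes by +1.84 percentage points.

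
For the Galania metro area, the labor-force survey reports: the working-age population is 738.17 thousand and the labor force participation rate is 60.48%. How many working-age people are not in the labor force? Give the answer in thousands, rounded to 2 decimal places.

About 291.72 thousand are not in the labor force.

Share not in the labor force = 1 − 0.6048 = 0.3952.
Not in labor force = 0.3952 × 738.17 ≈ 291.72 thousand.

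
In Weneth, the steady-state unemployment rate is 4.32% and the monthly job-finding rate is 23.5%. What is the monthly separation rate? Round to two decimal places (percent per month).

From u* = s/(s+f): s = u·f/(1−u).
s = 0.0432 × 23.5 / (1 − 0.0432) = 1.0152 / 0.9568 ≈ 1.06% per month.

Separation rate ≈ 1.06% per month.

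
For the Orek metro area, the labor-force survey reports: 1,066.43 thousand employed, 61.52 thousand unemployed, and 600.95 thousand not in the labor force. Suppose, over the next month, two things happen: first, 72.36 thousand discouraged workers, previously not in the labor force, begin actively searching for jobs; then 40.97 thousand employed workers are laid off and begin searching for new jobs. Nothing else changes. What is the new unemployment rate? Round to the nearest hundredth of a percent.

Initially, labor force = 1,066.43 + 61.52 = 1,127.95 thousand, so u = 61.52/1,127.95 = 5.45%.
After the first change, unemployed and labor force both rise by 72.36 → E = 1,066.43, U = 133.88, labor force = 1,200.31 thousand.
After the second change, employed falls and unemployed rises by 40.97; labor force unchanged → E = 1,025.46, U = 174.85, labor force = 1,200.31 thousand.
New unemployment rate = 174.85 / 1,200.31 = 14.57%.

New unemployment rate ≈ 14.57%.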